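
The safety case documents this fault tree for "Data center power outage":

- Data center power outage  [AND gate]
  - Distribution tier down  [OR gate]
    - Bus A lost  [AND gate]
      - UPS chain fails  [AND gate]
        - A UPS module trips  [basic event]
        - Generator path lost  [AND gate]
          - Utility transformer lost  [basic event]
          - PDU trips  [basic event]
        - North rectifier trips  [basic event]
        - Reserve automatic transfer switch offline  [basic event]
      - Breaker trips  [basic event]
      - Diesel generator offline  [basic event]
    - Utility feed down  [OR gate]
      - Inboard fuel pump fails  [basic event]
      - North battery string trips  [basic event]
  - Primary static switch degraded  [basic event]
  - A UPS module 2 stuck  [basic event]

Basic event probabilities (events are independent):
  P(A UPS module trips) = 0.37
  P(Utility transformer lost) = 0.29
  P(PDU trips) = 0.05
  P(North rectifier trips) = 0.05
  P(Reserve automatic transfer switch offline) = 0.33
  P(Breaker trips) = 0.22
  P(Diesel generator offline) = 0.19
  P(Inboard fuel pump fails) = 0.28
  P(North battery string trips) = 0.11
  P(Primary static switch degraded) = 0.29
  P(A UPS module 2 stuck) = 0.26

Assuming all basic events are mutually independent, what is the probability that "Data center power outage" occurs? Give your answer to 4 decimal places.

0.0271

P(Generator path lost) [AND] = 0.29 × 0.05 = 0.014500
P(UPS chain fails) [AND] = 0.37 × 0.014500 × 0.05 × 0.33 = 0.000089
P(Bus A lost) [AND] = 0.000089 × 0.22 × 0.19 = 0.000004
P(Utility feed down) [OR] = 1 − (1−0.28) × (1−0.11) = 0.359200
P(Distribution tier down) [OR] = 1 − (1−0.000004) × (1−0.359200) = 0.359203
P(Data center power outage) [AND] = 0.359203 × 0.29 × 0.26 = 0.027084
Rounded to 4 decimal places: P(Data center power outage) ≈ 0.0271.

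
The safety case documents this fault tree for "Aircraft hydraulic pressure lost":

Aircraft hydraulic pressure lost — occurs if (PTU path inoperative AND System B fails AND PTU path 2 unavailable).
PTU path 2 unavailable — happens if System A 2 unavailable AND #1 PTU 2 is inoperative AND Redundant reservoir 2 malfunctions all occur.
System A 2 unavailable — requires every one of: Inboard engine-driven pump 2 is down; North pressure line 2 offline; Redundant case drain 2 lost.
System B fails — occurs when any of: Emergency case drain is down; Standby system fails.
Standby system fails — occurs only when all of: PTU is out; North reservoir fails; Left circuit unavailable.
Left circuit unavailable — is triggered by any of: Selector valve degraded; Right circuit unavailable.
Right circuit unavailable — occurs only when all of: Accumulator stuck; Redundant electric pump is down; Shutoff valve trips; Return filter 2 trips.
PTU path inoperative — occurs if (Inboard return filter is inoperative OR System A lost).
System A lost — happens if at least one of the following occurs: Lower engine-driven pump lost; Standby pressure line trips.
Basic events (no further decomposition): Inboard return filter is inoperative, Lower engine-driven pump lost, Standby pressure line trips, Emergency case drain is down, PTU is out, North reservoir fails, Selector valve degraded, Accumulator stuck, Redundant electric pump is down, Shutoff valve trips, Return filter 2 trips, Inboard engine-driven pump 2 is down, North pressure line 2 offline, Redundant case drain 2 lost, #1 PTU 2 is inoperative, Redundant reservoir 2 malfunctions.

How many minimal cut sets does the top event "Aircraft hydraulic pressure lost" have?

9

System A lost [OR]: union of children's cut sets → 2 cut set(s).
PTU path inoperative [OR]: union of children's cut sets → 3 cut set(s).
Right circuit unavailable [AND]: one cut set from each child combined → 1 × 1 × 1 × 1 = 1 cut set(s).
Left circuit unavailable [OR]: union of children's cut sets → 2 cut set(s).
Standby system fails [AND]: one cut set from each child combined → 1 × 1 × 2 = 2 cut set(s).
System B fails [OR]: union of children's cut sets → 3 cut set(s).
System A 2 unavailable [AND]: one cut set from each child combined → 1 × 1 × 1 = 1 cut set(s).
PTU path 2 unavailable [AND]: one cut set from each child combined → 1 × 1 × 1 = 1 cut set(s).
Aircraft hydraulic pressure lost [AND]: one cut set from each child combined → 3 × 3 × 1 = 9 cut set(s).
Minimal cut sets: {#1 PTU 2 is inoperative, Emergency case drain is down, Inboard engine-driven pump 2 is down, Inboard return filter is inoperative, North pressure line 2 offline, Redundant case drain 2 lost, Redundant reservoir 2 malfunctions}; {#1 PTU 2 is inoperative, Inboard engine-driven pump 2 is down, Inboard return filter is inoperative, North pressure line 2 offline, North reservoir fails, PTU is out, Redundant case drain 2 lost, Redundant reservoir 2 malfunctions, Selector valve degraded}; {#1 PTU 2 is inoperative, Accumulator stuck, Inboard engine-driven pump 2 is down, Inboard return filter is inoperative, North pressure line 2 offline, North reservoir fails, PTU is out, Redundant case drain 2 lost, Redundant electric pump is down, Redundant reservoir 2 malfunctions, Return filter 2 trips, Shutoff valve trips}; {#1 PTU 2 is inoperative, Emergency case drain is down, Inboard engine-driven pump 2 is down, Lower engine-driven pump lost, North pressure line 2 offline, Redundant case drain 2 lost, Redundant reservoir 2 malfunctions}; {#1 PTU 2 is inoperative, Inboard engine-driven pump 2 is down, Lower engine-driven pump lost, North pressure line 2 offline, North reservoir fails, PTU is out, Redundant case drain 2 lost, Redundant reservoir 2 malfunctions, Selector valve degraded}; {#1 PTU 2 is inoperative, Accumulator stuck, Inboard engine-driven pump 2 is down, Lower engine-driven pump lost, North pressure line 2 offline, North reservoir fails, PTU is out, Redundant case drain 2 lost, Redundant electric pump is down, Redundant reservoir 2 malfunctions, Return filter 2 trips, Shutoff valve trips}; {#1 PTU 2 is inoperative, Emergency case drain is down, Inboard engine-driven pump 2 is down, North pressure line 2 offline, Redundant case drain 2 lost, Redundant reservoir 2 malfunctions, Standby pressure line trips}; {#1 PTU 2 is inoperative, Inboard engine-driven pump 2 is down, North pressure line 2 offline, North reservoir fails, PTU is out, Redundant case drain 2 lost, Redundant reservoir 2 malfunctions, Selector valve degraded, Standby pressure line trips}; {#1 PTU 2 is inoperative, Accumulator stuck, Inboard engine-driven pump 2 is down, North pressure line 2 offline, North reservoir fails, PTU is out, Redundant case drain 2 lost, Redundant electric pump is down, Redundant reservoir 2 malfunctions, Return filter 2 trips, Shutoff valve trips, Standby pressure line trips}.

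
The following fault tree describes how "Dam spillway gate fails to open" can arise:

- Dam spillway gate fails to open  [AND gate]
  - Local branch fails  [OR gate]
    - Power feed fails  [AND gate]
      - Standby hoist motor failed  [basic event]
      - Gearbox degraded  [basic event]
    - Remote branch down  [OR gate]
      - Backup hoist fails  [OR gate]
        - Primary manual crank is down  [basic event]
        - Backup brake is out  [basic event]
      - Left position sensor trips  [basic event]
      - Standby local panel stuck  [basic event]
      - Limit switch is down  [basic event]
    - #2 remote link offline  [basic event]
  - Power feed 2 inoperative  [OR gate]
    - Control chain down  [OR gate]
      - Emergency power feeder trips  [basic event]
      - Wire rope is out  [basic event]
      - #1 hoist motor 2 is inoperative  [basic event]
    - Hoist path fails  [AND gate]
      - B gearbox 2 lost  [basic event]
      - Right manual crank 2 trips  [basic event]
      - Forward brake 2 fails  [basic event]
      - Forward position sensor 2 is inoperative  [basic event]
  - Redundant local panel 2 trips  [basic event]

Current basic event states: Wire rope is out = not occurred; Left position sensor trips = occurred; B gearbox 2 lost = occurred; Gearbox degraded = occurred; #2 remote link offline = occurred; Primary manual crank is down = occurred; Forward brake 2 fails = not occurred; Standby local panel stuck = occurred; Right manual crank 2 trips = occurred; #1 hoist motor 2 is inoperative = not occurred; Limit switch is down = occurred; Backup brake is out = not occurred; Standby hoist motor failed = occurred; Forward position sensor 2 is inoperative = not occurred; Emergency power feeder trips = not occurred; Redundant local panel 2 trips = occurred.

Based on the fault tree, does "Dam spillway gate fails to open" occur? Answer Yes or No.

No

Power feed fails [AND]: Standby hoist motor failed=occurs, Gearbox degraded=occurs → all inputs occur → occurs.
Backup hoist fails [OR]: Primary manual crank is down=occurs, Backup brake is out=not → at least one input occurs → occurs.
Remote branch down [OR]: Backup hoist fails=occurs, Left position sensor trips=occurs, Standby local panel stuck=occurs, Limit switch is down=occurs → at least one input occurs → occurs.
Local branch fails [OR]: Power feed fails=occurs, Remote branch down=occurs, #2 remote link offline=occurs → at least one input occurs → occurs.
Control chain down [OR]: Emergency power feeder trips=not, Wire rope is out=not, #1 hoist motor 2 is inoperative=not → no input occurs → does not occur.
Hoist path fails [AND]: B gearbox 2 lost=occurs, Right manual crank 2 trips=occurs, Forward brake 2 fails=not, Forward position sensor 2 is inoperative=not → not all inputs occur → does not occur.
Power feed 2 inoperative [OR]: Control chain down=not, Hoist path fails=not → no input occurs → does not occur.
Dam spillway gate fails to open [AND]: Local branch fails=occurs, Power feed 2 inoperative=not, Redundant local panel 2 trips=occurs → not all inputs occur → does not occur.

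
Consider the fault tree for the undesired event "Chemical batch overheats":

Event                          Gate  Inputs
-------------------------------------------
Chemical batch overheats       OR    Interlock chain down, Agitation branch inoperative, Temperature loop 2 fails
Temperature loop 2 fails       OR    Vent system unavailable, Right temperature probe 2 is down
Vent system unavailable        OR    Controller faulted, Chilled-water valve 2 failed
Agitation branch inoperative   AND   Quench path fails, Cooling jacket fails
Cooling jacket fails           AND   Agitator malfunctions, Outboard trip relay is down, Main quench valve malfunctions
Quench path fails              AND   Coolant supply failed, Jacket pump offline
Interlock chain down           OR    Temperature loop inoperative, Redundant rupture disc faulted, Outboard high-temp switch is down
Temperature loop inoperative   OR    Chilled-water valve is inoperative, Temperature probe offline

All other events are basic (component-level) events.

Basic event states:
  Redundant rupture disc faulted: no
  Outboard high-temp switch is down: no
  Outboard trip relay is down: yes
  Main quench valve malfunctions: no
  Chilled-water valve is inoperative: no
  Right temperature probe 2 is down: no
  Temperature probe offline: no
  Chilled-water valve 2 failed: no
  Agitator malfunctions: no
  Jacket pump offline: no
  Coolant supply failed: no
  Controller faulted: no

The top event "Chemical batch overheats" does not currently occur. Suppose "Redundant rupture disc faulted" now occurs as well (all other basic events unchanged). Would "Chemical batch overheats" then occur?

Yes

Counterfactual: set "Redundant rupture disc faulted" to occurred.
Temperature loop inoperative [OR]: Chilled-water valve is inoperative=not, Temperature probe offline=not → no input occurs → does not occur.
Interlock chain down [OR]: Temperature loop inoperative=not, Redundant rupture disc faulted=occurs, Outboard high-temp switch is down=not → at least one input occurs → occurs.
Quench path fails [AND]: Coolant supply failed=not, Jacket pump offline=not → not all inputs occur → does not occur.
Cooling jacket fails [AND]: Agitator malfunctions=not, Outboard trip relay is down=occurs, Main quench valve malfunctions=not → not all inputs occur → does not occur.
Agitation branch inoperative [AND]: Quench path fails=not, Cooling jacket fails=not → not all inputs occur → does not occur.
Vent system unavailable [OR]: Controller faulted=not, Chilled-water valve 2 failed=not → no input occurs → does not occur.
Temperature loop 2 fails [OR]: Vent system unavailable=not, Right temperature probe 2 is down=not → no input occurs → does not occur.
Chemical batch overheats [OR]: Interlock chain down=occurs, Agitation branch inoperative=not, Temperature loop 2 fails=not → at least one input occurs → occurs.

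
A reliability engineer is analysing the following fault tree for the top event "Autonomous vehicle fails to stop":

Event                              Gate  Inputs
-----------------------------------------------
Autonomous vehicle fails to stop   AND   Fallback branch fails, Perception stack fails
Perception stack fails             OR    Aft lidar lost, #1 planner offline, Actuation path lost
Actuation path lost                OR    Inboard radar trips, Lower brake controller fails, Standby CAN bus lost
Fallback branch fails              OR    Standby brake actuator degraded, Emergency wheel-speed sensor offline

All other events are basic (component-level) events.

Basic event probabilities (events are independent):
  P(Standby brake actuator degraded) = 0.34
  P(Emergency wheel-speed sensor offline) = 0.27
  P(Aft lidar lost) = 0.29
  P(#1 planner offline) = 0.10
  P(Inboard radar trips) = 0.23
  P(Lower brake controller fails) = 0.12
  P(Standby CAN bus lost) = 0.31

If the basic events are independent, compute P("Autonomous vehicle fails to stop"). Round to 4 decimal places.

P(Fallback branch fails) [OR] = 1 − (1−0.34) × (1−0.27) = 0.518200
P(Actuation path lost) [OR] = 1 − (1−0.23) × (1−0.12) × (1−0.31) = 0.532456
P(Perception stack fails) [OR] = 1 − (1−0.29) × (1−0.10) × (1−0.532456) = 0.701239
P(Autonomous vehicle fails to stop) [AND] = 0.518200 × 0.701239 = 0.363382
Rounded to 4 decimal places: P(Autonomous vehicle fails to stop) ≈ 0.3634.

0.3634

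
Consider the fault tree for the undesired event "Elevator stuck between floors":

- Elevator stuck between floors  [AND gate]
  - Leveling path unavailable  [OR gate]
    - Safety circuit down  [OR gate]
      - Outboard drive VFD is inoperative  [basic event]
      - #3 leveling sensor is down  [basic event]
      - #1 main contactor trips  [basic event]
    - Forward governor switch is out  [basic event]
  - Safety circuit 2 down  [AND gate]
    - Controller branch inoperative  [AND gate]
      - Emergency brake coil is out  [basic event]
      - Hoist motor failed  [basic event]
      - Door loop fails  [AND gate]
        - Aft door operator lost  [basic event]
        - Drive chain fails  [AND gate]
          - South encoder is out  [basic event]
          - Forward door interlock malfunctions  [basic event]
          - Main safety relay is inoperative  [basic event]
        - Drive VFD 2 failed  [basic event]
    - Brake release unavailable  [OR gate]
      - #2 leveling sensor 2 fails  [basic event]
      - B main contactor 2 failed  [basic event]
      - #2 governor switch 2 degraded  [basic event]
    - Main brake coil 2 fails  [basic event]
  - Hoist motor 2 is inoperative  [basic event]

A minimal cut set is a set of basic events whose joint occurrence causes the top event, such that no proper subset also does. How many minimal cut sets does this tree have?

Safety circuit down [OR]: union of children's cut sets → 3 cut set(s).
Leveling path unavailable [OR]: union of children's cut sets → 4 cut set(s).
Drive chain fails [AND]: one cut set from each child combined → 1 × 1 × 1 = 1 cut set(s).
Door loop fails [AND]: one cut set from each child combined → 1 × 1 × 1 = 1 cut set(s).
Controller branch inoperative [AND]: one cut set from each child combined → 1 × 1 × 1 = 1 cut set(s).
Brake release unavailable [OR]: union of children's cut sets → 3 cut set(s).
Safety circuit 2 down [AND]: one cut set from each child combined → 1 × 3 × 1 = 3 cut set(s).
Elevator stuck between floors [AND]: one cut set from each child combined → 4 × 3 × 1 = 12 cut set(s).

12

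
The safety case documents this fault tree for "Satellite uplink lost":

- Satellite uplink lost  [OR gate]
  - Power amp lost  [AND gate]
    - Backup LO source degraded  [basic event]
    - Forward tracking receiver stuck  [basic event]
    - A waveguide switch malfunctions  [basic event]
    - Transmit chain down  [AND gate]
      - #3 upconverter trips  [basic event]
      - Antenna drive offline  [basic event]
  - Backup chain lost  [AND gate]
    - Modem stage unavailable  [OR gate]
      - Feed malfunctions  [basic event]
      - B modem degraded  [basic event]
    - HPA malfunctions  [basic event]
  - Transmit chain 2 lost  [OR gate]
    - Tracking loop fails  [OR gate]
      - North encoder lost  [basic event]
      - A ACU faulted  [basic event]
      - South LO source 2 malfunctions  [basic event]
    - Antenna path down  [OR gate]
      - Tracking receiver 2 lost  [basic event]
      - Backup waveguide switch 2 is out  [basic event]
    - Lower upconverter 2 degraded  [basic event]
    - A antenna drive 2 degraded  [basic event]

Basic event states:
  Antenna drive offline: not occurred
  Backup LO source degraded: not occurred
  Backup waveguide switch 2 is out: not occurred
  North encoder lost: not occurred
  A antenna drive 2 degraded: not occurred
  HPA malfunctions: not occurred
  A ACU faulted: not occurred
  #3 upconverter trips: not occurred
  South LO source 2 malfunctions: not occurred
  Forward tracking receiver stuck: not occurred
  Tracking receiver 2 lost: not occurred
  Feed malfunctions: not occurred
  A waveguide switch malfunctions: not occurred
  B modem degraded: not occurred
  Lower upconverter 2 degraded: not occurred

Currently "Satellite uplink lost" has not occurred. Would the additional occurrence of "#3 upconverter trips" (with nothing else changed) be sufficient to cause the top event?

Counterfactual: set "#3 upconverter trips" to occurred.
Transmit chain down [AND]: #3 upconverter trips=occurs, Antenna drive offline=not → not all inputs occur → does not occur.
Power amp lost [AND]: Backup LO source degraded=not, Forward tracking receiver stuck=not, A waveguide switch malfunctions=not, Transmit chain down=not → not all inputs occur → does not occur.
Modem stage unavailable [OR]: Feed malfunctions=not, B modem degraded=not → no input occurs → does not occur.
Backup chain lost [AND]: Modem stage unavailable=not, HPA malfunctions=not → not all inputs occur → does not occur.
Tracking loop fails [OR]: North encoder lost=not, A ACU faulted=not, South LO source 2 malfunctions=not → no input occurs → does not occur.
Antenna path down [OR]: Tracking receiver 2 lost=not, Backup waveguide switch 2 is out=not → no input occurs → does not occur.
Transmit chain 2 lost [OR]: Tracking loop fails=not, Antenna path down=not, Lower upconverter 2 degraded=not, A antenna drive 2 degraded=not → no input occurs → does not occur.
Satellite uplink lost [OR]: Power amp lost=not, Backup chain lost=not, Transmit chain 2 lost=not → no input occurs → does not occur.

No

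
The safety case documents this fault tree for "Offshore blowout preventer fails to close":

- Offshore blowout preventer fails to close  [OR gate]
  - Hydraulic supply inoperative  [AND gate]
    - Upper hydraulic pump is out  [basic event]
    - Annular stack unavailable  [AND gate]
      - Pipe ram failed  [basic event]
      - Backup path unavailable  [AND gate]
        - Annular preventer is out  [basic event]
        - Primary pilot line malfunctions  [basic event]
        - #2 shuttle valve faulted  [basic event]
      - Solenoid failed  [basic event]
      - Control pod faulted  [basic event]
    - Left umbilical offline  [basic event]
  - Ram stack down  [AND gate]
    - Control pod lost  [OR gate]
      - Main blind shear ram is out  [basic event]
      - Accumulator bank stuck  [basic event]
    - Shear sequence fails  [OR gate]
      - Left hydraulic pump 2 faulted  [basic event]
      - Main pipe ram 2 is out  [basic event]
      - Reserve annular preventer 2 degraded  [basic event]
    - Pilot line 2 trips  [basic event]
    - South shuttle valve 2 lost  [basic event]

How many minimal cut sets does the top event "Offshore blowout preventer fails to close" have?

7

Backup path unavailable [AND]: one cut set from each child combined → 1 × 1 × 1 = 1 cut set(s).
Annular stack unavailable [AND]: one cut set from each child combined → 1 × 1 × 1 × 1 = 1 cut set(s).
Hydraulic supply inoperative [AND]: one cut set from each child combined → 1 × 1 × 1 = 1 cut set(s).
Control pod lost [OR]: union of children's cut sets → 2 cut set(s).
Shear sequence fails [OR]: union of children's cut sets → 3 cut set(s).
Ram stack down [AND]: one cut set from each child combined → 2 × 3 × 1 × 1 = 6 cut set(s).
Offshore blowout preventer fails to close [OR]: union of children's cut sets → 7 cut set(s).
Minimal cut sets: {#2 shuttle valve faulted, Annular preventer is out, Control pod faulted, Left umbilical offline, Pipe ram failed, Primary pilot line malfunctions, Solenoid failed, Upper hydraulic pump is out}; {Left hydraulic pump 2 faulted, Main blind shear ram is out, Pilot line 2 trips, South shuttle valve 2 lost}; {Main blind shear ram is out, Main pipe ram 2 is out, Pilot line 2 trips, South shuttle valve 2 lost}; {Main blind shear ram is out, Pilot line 2 trips, Reserve annular preventer 2 degraded, South shuttle valve 2 lost}; {Accumulator bank stuck, Left hydraulic pump 2 faulted, Pilot line 2 trips, South shuttle valve 2 lost}; {Accumulator bank stuck, Main pipe ram 2 is out, Pilot line 2 trips, South shuttle valve 2 lost}; {Accumulator bank stuck, Pilot line 2 trips, Reserve annular preventer 2 degraded, South shuttle valve 2 lost}.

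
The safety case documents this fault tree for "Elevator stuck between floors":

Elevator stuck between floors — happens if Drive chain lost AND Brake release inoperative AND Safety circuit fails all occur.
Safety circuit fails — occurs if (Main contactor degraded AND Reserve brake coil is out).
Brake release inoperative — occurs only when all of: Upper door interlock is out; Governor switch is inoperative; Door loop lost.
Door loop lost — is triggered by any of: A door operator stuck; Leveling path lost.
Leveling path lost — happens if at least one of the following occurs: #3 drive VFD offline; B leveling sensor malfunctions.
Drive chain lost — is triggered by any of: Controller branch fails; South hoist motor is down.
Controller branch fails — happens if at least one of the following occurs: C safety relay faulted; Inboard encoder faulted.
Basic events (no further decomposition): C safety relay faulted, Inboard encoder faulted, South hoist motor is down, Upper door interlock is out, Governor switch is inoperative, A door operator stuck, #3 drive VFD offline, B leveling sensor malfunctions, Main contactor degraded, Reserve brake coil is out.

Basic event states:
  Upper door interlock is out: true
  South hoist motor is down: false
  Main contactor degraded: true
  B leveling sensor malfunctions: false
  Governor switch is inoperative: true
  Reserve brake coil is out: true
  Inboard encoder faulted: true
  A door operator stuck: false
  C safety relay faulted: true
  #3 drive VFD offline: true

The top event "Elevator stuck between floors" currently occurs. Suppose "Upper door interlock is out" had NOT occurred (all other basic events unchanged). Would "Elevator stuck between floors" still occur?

No

Counterfactual: set "Upper door interlock is out" to not occurred.
Controller branch fails [OR]: C safety relay faulted=occurs, Inboard encoder faulted=occurs → at least one input occurs → occurs.
Drive chain lost [OR]: Controller branch fails=occurs, South hoist motor is down=not → at least one input occurs → occurs.
Leveling path lost [OR]: #3 drive VFD offline=occurs, B leveling sensor malfunctions=not → at least one input occurs → occurs.
Door loop lost [OR]: A door operator stuck=not, Leveling path lost=occurs → at least one input occurs → occurs.
Brake release inoperative [AND]: Upper door interlock is out=not, Governor switch is inoperative=occurs, Door loop lost=occurs → not all inputs occur → does not occur.
Safety circuit fails [AND]: Main contactor degraded=occurs, Reserve brake coil is out=occurs → all inputs occur → occurs.
Elevator stuck between floors [AND]: Drive chain lost=occurs, Brake release inoperative=not, Safety circuit fails=occurs → not all inputs occur → does not occur.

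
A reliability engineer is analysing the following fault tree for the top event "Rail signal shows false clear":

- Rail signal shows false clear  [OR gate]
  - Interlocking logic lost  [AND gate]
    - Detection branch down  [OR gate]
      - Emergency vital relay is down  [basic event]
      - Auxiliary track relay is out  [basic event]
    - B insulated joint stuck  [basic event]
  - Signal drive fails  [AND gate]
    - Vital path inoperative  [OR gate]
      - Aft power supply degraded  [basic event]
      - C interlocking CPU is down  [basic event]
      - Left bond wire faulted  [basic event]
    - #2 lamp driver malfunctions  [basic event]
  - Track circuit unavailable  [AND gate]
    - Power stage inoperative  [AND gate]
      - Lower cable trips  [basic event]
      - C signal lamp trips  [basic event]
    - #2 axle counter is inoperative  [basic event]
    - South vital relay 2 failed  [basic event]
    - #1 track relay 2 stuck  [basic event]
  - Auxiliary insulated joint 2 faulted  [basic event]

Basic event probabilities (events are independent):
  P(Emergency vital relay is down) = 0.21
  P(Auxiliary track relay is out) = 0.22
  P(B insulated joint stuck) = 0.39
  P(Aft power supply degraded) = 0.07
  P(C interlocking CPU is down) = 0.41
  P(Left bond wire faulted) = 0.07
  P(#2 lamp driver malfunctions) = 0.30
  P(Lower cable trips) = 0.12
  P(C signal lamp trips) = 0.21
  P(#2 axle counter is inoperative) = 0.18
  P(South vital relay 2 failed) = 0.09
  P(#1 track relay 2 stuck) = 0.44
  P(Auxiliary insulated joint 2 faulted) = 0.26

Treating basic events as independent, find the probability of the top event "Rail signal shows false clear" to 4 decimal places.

P(Detection branch down) [OR] = 1 − (1−0.21) × (1−0.22) = 0.383800
P(Interlocking logic lost) [AND] = 0.383800 × 0.39 = 0.149682
P(Vital path inoperative) [OR] = 1 − (1−0.07) × (1−0.41) × (1−0.07) = 0.489709
P(Signal drive fails) [AND] = 0.489709 × 0.30 = 0.146913
P(Power stage inoperative) [AND] = 0.12 × 0.21 = 0.025200
P(Track circuit unavailable) [AND] = 0.025200 × 0.18 × 0.09 × 0.44 = 0.000180
P(Rail signal shows false clear) [OR] = 1 − (1−0.149682) × (1−0.146913) × (1−0.000180) × (1−0.26) = 0.463304
Rounded to 4 decimal places: P(Rail signal shows false clear) ≈ 0.4633.

0.4633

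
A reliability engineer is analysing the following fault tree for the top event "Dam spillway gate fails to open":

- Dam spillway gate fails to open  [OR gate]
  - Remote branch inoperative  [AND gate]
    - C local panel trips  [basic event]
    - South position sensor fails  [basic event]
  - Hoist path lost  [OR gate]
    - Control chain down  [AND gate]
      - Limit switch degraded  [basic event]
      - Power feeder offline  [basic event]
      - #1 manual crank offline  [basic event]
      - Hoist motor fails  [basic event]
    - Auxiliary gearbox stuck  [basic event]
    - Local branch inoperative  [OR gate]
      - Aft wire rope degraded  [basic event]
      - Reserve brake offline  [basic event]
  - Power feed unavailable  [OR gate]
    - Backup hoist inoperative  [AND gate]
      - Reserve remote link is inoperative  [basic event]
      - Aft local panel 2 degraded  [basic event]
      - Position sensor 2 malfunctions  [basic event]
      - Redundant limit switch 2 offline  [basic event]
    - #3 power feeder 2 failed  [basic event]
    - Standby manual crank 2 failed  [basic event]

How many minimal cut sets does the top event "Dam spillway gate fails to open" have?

Remote branch inoperative [AND]: one cut set from each child combined → 1 × 1 = 1 cut set(s).
Control chain down [AND]: one cut set from each child combined → 1 × 1 × 1 × 1 = 1 cut set(s).
Local branch inoperative [OR]: union of children's cut sets → 2 cut set(s).
Hoist path lost [OR]: union of children's cut sets → 4 cut set(s).
Backup hoist inoperative [AND]: one cut set from each child combined → 1 × 1 × 1 × 1 = 1 cut set(s).
Power feed unavailable [OR]: union of children's cut sets → 3 cut set(s).
Dam spillway gate fails to open [OR]: union of children's cut sets → 8 cut set(s).
Minimal cut sets: {C local panel trips, South position sensor fails}; {#1 manual crank offline, Hoist motor fails, Limit switch degraded, Power feeder offline}; {Auxiliary gearbox stuck}; {Aft wire rope degraded}; {Reserve brake offline}; {Aft local panel 2 degraded, Position sensor 2 malfunctions, Redundant limit switch 2 offline, Reserve remote link is inoperative}; {#3 power feeder 2 failed}; {Standby manual crank 2 failed}.

8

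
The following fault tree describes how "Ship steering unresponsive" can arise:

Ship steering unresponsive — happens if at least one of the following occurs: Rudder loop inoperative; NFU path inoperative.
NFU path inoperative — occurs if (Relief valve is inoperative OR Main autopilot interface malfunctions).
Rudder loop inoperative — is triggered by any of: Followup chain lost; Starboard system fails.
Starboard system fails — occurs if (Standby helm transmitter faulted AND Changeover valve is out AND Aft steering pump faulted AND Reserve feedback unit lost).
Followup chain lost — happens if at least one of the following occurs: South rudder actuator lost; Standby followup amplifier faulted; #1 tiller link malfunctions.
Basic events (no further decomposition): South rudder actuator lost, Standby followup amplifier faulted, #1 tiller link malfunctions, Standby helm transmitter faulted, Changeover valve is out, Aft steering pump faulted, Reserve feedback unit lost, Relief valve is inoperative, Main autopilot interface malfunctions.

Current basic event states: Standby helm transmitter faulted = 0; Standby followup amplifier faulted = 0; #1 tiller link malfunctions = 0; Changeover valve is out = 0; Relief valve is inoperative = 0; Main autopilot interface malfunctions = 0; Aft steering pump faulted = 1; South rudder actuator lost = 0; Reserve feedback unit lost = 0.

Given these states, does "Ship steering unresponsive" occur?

No

Followup chain lost [OR]: South rudder actuator lost=not, Standby followup amplifier faulted=not, #1 tiller link malfunctions=not → no input occurs → does not occur.
Starboard system fails [AND]: Standby helm transmitter faulted=not, Changeover valve is out=not, Aft steering pump faulted=occurs, Reserve feedback unit lost=not → not all inputs occur → does not occur.
Rudder loop inoperative [OR]: Followup chain lost=not, Starboard system fails=not → no input occurs → does not occur.
NFU path inoperative [OR]: Relief valve is inoperative=not, Main autopilot interface malfunctions=not → no input occurs → does not occur.
Ship steering unresponsive [OR]: Rudder loop inoperative=not, NFU path inoperative=not → no input occurs → does not occur.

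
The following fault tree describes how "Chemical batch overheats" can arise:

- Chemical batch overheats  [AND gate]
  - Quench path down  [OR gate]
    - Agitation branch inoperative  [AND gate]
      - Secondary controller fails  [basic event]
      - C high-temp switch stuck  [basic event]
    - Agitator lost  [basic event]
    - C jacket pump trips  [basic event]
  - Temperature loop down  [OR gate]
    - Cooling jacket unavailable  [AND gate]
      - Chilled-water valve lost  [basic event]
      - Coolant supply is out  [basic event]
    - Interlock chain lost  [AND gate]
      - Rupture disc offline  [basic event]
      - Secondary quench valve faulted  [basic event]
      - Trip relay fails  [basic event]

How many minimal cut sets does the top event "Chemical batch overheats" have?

Agitation branch inoperative [AND]: one cut set from each child combined → 1 × 1 = 1 cut set(s).
Quench path down [OR]: union of children's cut sets → 3 cut set(s).
Cooling jacket unavailable [AND]: one cut set from each child combined → 1 × 1 = 1 cut set(s).
Interlock chain lost [AND]: one cut set from each child combined → 1 × 1 × 1 = 1 cut set(s).
Temperature loop down [OR]: union of children's cut sets → 2 cut set(s).
Chemical batch overheats [AND]: one cut set from each child combined → 3 × 2 = 6 cut set(s).
Minimal cut sets: {C high-temp switch stuck, Chilled-water valve lost, Coolant supply is out, Secondary controller fails}; {C high-temp switch stuck, Rupture disc offline, Secondary controller fails, Secondary quench valve faulted, Trip relay fails}; {Agitator lost, Chilled-water valve lost, Coolant supply is out}; {Agitator lost, Rupture disc offline, Secondary quench valve faulted, Trip relay fails}; {C jacket pump trips, Chilled-water valve lost, Coolant supply is out}; {C jacket pump trips, Rupture disc offline, Secondary quench valve faulted, Trip relay fails}.

6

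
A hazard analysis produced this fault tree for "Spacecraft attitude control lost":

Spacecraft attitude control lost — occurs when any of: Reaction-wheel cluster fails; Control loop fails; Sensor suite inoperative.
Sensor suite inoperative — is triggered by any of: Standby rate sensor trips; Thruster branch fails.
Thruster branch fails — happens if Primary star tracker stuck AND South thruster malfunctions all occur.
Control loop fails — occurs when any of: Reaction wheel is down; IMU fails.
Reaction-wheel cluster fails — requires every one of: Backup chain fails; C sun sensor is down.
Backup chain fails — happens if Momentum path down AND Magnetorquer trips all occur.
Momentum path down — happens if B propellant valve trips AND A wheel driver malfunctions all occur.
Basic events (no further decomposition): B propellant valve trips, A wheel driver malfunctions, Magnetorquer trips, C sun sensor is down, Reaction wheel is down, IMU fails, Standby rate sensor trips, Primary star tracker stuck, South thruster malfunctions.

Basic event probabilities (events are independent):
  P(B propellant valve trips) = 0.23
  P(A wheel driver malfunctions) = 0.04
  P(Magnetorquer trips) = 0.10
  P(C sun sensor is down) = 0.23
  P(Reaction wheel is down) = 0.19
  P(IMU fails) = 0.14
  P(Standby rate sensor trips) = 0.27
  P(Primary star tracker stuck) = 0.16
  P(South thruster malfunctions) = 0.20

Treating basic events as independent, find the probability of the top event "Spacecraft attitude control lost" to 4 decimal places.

P(Momentum path down) [AND] = 0.23 × 0.04 = 0.009200
P(Backup chain fails) [AND] = 0.009200 × 0.10 = 0.000920
P(Reaction-wheel cluster fails) [AND] = 0.000920 × 0.23 = 0.000212
P(Control loop fails) [OR] = 1 − (1−0.19) × (1−0.14) = 0.303400
P(Thruster branch fails) [AND] = 0.16 × 0.20 = 0.032000
P(Sensor suite inoperative) [OR] = 1 − (1−0.27) × (1−0.032000) = 0.293360
P(Spacecraft attitude control lost) [OR] = 1 − (1−0.000212) × (1−0.303400) × (1−0.293360) = 0.507859
Rounded to 4 decimal places: P(Spacecraft attitude control lost) ≈ 0.5079.

0.5079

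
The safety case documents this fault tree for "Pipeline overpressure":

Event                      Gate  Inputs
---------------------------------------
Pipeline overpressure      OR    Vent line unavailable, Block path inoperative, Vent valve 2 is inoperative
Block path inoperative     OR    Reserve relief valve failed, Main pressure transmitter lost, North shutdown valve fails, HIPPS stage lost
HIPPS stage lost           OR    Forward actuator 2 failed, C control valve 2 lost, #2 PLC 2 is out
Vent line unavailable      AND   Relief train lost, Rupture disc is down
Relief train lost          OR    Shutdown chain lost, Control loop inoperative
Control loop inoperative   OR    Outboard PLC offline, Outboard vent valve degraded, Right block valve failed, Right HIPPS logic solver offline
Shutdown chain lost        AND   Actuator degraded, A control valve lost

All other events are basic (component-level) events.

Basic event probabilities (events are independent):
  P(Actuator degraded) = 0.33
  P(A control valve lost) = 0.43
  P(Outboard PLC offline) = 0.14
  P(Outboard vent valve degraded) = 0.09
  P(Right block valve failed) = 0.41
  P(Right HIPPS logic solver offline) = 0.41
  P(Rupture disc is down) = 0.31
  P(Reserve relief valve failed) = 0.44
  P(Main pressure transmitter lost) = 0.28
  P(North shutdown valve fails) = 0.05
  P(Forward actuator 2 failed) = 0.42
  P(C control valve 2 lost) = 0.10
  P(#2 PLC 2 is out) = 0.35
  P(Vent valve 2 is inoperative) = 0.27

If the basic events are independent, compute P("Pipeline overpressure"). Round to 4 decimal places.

P(Shutdown chain lost) [AND] = 0.33 × 0.43 = 0.141900
P(Control loop inoperative) [OR] = 1 − (1−0.14) × (1−0.09) × (1−0.41) × (1−0.41) = 0.727577
P(Relief train lost) [OR] = 1 − (1−0.141900) × (1−0.727577) = 0.766234
P(Vent line unavailable) [AND] = 0.766234 × 0.31 = 0.237533
P(HIPPS stage lost) [OR] = 1 − (1−0.42) × (1−0.10) × (1−0.35) = 0.660700
P(Block path inoperative) [OR] = 1 − (1−0.44) × (1−0.28) × (1−0.05) × (1−0.660700) = 0.870035
P(Pipeline overpressure) [OR] = 1 − (1−0.237533) × (1−0.870035) × (1−0.27) = 0.927661
Rounded to 4 decimal places: P(Pipeline overpressure) ≈ 0.9277.

0.9277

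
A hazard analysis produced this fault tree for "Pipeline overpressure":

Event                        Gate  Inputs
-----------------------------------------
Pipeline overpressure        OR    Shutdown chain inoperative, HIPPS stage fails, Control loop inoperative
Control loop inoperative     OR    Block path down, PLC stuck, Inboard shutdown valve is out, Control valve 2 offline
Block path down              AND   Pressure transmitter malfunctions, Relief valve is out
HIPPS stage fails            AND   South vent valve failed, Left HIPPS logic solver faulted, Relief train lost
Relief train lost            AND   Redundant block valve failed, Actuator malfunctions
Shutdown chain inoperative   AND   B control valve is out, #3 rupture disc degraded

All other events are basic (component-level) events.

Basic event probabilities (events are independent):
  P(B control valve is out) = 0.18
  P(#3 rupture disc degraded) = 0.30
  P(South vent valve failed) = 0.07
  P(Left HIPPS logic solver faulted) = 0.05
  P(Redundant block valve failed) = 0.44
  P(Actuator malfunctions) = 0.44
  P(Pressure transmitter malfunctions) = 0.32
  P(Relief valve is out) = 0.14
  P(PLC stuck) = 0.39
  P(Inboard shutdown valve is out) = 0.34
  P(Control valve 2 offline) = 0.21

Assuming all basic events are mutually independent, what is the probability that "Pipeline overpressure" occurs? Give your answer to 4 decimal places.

0.7128

P(Shutdown chain inoperative) [AND] = 0.18 × 0.30 = 0.054000
P(Relief train lost) [AND] = 0.44 × 0.44 = 0.193600
P(HIPPS stage fails) [AND] = 0.07 × 0.05 × 0.193600 = 0.000678
P(Block path down) [AND] = 0.32 × 0.14 = 0.044800
P(Control loop inoperative) [OR] = 1 − (1−0.044800) × (1−0.39) × (1−0.34) × (1−0.21) = 0.696195
P(Pipeline overpressure) [OR] = 1 − (1−0.054000) × (1−0.000678) × (1−0.696195) = 0.712795
Rounded to 4 decimal places: P(Pipeline overpressure) ≈ 0.7128.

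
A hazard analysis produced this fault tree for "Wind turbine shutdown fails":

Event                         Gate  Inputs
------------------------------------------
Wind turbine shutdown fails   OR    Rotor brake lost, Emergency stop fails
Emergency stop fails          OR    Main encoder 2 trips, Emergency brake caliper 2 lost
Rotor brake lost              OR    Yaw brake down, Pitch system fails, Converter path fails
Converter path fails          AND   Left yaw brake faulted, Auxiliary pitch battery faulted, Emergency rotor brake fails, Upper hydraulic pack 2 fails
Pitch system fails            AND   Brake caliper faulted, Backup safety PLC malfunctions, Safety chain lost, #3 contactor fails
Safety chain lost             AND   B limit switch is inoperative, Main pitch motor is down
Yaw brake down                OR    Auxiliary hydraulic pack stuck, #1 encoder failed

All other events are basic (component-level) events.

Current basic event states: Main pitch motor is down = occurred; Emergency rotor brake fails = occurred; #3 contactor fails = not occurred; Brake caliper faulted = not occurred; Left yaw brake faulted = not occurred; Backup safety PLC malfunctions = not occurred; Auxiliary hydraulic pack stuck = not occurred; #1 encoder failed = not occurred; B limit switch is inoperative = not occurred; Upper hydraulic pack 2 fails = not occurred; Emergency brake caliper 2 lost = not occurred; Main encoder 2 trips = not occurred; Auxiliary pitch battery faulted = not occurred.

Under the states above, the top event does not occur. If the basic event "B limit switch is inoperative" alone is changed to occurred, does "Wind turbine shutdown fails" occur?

Counterfactual: set "B limit switch is inoperative" to occurred.
Yaw brake down [OR]: Auxiliary hydraulic pack stuck=not, #1 encoder failed=not → no input occurs → does not occur.
Safety chain lost [AND]: B limit switch is inoperative=occurs, Main pitch motor is down=occurs → all inputs occur → occurs.
Pitch system fails [AND]: Brake caliper faulted=not, Backup safety PLC malfunctions=not, Safety chain lost=occurs, #3 contactor fails=not → not all inputs occur → does not occur.
Converter path fails [AND]: Left yaw brake faulted=not, Auxiliary pitch battery faulted=not, Emergency rotor brake fails=occurs, Upper hydraulic pack 2 fails=not → not all inputs occur → does not occur.
Rotor brake lost [OR]: Yaw brake down=not, Pitch system fails=not, Converter path fails=not → no input occurs → does not occur.
Emergency stop fails [OR]: Main encoder 2 trips=not, Emergency brake caliper 2 lost=not → no input occurs → does not occur.
Wind turbine shutdown fails [OR]: Rotor brake lost=not, Emergency stop fails=not → no input occurs → does not occur.

No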